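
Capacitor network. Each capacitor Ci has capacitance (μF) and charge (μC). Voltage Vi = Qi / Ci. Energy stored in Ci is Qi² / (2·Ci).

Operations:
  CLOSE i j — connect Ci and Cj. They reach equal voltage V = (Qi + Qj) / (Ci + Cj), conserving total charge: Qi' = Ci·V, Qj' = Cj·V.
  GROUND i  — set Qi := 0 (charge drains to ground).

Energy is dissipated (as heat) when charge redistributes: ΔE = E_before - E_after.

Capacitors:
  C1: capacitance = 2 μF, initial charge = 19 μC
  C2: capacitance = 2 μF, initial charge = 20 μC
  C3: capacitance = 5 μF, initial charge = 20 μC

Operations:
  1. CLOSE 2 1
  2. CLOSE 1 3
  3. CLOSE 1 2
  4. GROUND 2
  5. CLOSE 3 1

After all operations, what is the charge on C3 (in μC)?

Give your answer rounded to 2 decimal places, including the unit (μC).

Answer: 31.15 μC

Derivation:
Initial: C1(2μF, Q=19μC, V=9.50V), C2(2μF, Q=20μC, V=10.00V), C3(5μF, Q=20μC, V=4.00V)
Op 1: CLOSE 2-1: Q_total=39.00, C_total=4.00, V=9.75; Q2=19.50, Q1=19.50; dissipated=0.125
Op 2: CLOSE 1-3: Q_total=39.50, C_total=7.00, V=5.64; Q1=11.29, Q3=28.21; dissipated=23.616
Op 3: CLOSE 1-2: Q_total=30.79, C_total=4.00, V=7.70; Q1=15.39, Q2=15.39; dissipated=8.434
Op 4: GROUND 2: Q2=0; energy lost=59.235
Op 5: CLOSE 3-1: Q_total=43.61, C_total=7.00, V=6.23; Q3=31.15, Q1=12.46; dissipated=3.012
Final charges: Q1=12.46, Q2=0.00, Q3=31.15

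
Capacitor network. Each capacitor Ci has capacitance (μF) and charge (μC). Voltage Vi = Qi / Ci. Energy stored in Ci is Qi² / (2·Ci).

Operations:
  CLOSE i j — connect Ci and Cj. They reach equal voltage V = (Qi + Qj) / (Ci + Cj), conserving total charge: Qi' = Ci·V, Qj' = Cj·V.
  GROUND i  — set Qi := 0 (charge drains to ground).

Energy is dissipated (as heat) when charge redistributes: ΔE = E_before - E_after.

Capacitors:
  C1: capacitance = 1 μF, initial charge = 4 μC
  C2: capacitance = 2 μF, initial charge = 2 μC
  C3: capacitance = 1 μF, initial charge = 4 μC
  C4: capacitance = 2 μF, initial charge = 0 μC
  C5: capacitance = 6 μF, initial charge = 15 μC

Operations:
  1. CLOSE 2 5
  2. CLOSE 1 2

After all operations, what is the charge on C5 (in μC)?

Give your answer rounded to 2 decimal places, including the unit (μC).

Initial: C1(1μF, Q=4μC, V=4.00V), C2(2μF, Q=2μC, V=1.00V), C3(1μF, Q=4μC, V=4.00V), C4(2μF, Q=0μC, V=0.00V), C5(6μF, Q=15μC, V=2.50V)
Op 1: CLOSE 2-5: Q_total=17.00, C_total=8.00, V=2.12; Q2=4.25, Q5=12.75; dissipated=1.688
Op 2: CLOSE 1-2: Q_total=8.25, C_total=3.00, V=2.75; Q1=2.75, Q2=5.50; dissipated=1.172
Final charges: Q1=2.75, Q2=5.50, Q3=4.00, Q4=0.00, Q5=12.75

Answer: 12.75 μC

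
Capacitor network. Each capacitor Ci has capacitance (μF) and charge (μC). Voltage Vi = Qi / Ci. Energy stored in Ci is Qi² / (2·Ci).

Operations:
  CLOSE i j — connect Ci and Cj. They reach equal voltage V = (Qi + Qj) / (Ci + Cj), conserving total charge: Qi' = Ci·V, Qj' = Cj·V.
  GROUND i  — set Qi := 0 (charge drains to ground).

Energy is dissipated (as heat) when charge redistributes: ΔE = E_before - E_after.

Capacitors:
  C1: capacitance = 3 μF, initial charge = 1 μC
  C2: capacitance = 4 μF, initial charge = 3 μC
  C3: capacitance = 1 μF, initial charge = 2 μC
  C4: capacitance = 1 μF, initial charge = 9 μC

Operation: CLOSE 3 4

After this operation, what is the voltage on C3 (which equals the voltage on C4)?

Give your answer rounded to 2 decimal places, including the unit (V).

Initial: C1(3μF, Q=1μC, V=0.33V), C2(4μF, Q=3μC, V=0.75V), C3(1μF, Q=2μC, V=2.00V), C4(1μF, Q=9μC, V=9.00V)
Op 1: CLOSE 3-4: Q_total=11.00, C_total=2.00, V=5.50; Q3=5.50, Q4=5.50; dissipated=12.250

Answer: 5.50 V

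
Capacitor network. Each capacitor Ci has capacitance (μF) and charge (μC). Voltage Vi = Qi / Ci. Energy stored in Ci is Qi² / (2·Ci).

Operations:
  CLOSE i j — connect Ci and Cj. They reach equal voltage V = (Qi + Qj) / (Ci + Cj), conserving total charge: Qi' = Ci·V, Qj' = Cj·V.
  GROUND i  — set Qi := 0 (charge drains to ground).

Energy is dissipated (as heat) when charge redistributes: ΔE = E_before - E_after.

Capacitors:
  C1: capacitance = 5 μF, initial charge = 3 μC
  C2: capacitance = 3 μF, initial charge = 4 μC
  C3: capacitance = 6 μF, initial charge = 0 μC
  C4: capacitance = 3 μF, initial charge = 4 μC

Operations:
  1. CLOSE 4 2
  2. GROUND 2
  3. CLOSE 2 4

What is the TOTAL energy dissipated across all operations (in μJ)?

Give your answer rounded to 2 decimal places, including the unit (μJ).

Initial: C1(5μF, Q=3μC, V=0.60V), C2(3μF, Q=4μC, V=1.33V), C3(6μF, Q=0μC, V=0.00V), C4(3μF, Q=4μC, V=1.33V)
Op 1: CLOSE 4-2: Q_total=8.00, C_total=6.00, V=1.33; Q4=4.00, Q2=4.00; dissipated=0.000
Op 2: GROUND 2: Q2=0; energy lost=2.667
Op 3: CLOSE 2-4: Q_total=4.00, C_total=6.00, V=0.67; Q2=2.00, Q4=2.00; dissipated=1.333
Total dissipated: 4.000 μJ

Answer: 4.00 μJ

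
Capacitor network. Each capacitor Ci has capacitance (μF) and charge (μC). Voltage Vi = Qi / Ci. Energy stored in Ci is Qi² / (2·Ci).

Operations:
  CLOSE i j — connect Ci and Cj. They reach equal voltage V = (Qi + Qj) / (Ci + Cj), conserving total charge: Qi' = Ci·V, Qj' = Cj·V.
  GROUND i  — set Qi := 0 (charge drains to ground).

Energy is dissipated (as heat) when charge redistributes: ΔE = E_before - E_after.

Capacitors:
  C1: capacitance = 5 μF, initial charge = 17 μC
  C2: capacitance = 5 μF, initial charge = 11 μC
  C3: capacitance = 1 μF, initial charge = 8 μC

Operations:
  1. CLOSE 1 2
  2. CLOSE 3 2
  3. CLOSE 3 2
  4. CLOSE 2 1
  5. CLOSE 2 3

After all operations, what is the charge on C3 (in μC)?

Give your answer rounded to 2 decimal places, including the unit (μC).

Answer: 3.31 μC

Derivation:
Initial: C1(5μF, Q=17μC, V=3.40V), C2(5μF, Q=11μC, V=2.20V), C3(1μF, Q=8μC, V=8.00V)
Op 1: CLOSE 1-2: Q_total=28.00, C_total=10.00, V=2.80; Q1=14.00, Q2=14.00; dissipated=1.800
Op 2: CLOSE 3-2: Q_total=22.00, C_total=6.00, V=3.67; Q3=3.67, Q2=18.33; dissipated=11.267
Op 3: CLOSE 3-2: Q_total=22.00, C_total=6.00, V=3.67; Q3=3.67, Q2=18.33; dissipated=0.000
Op 4: CLOSE 2-1: Q_total=32.33, C_total=10.00, V=3.23; Q2=16.17, Q1=16.17; dissipated=0.939
Op 5: CLOSE 2-3: Q_total=19.83, C_total=6.00, V=3.31; Q2=16.53, Q3=3.31; dissipated=0.078
Final charges: Q1=16.17, Q2=16.53, Q3=3.31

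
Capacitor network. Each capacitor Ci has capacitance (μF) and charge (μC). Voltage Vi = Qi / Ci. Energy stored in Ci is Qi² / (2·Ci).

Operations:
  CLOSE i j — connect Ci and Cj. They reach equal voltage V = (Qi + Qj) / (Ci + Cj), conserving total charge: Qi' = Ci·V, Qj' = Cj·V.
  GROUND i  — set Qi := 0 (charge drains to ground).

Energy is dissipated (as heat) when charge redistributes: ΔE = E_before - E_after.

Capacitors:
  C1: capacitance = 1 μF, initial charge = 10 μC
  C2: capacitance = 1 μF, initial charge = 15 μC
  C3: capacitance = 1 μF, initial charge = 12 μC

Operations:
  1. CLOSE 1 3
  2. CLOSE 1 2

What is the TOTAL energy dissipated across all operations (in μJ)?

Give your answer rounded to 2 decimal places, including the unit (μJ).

Initial: C1(1μF, Q=10μC, V=10.00V), C2(1μF, Q=15μC, V=15.00V), C3(1μF, Q=12μC, V=12.00V)
Op 1: CLOSE 1-3: Q_total=22.00, C_total=2.00, V=11.00; Q1=11.00, Q3=11.00; dissipated=1.000
Op 2: CLOSE 1-2: Q_total=26.00, C_total=2.00, V=13.00; Q1=13.00, Q2=13.00; dissipated=4.000
Total dissipated: 5.000 μJ

Answer: 5.00 μJ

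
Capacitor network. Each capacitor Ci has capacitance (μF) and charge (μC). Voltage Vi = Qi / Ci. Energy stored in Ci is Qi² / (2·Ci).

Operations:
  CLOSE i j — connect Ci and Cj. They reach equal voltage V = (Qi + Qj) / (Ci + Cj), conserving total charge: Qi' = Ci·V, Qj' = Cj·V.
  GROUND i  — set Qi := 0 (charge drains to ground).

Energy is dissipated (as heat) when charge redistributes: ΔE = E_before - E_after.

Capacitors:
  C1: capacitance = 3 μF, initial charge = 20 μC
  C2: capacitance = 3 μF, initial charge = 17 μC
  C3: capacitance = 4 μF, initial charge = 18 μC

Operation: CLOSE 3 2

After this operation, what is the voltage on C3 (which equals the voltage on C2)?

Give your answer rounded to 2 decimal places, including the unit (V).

Initial: C1(3μF, Q=20μC, V=6.67V), C2(3μF, Q=17μC, V=5.67V), C3(4μF, Q=18μC, V=4.50V)
Op 1: CLOSE 3-2: Q_total=35.00, C_total=7.00, V=5.00; Q3=20.00, Q2=15.00; dissipated=1.167

Answer: 5.00 V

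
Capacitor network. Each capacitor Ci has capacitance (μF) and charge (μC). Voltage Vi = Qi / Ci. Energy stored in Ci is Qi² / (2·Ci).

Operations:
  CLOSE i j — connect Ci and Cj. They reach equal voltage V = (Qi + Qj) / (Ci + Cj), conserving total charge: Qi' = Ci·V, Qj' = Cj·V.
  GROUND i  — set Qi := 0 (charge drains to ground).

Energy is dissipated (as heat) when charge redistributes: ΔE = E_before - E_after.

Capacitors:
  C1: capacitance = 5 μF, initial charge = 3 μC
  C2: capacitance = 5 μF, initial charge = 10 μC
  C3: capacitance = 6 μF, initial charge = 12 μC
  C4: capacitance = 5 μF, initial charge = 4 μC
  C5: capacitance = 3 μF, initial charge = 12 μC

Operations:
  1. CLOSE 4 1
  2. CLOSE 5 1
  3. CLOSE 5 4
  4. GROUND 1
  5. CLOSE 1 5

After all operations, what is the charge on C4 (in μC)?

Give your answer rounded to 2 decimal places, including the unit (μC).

Initial: C1(5μF, Q=3μC, V=0.60V), C2(5μF, Q=10μC, V=2.00V), C3(6μF, Q=12μC, V=2.00V), C4(5μF, Q=4μC, V=0.80V), C5(3μF, Q=12μC, V=4.00V)
Op 1: CLOSE 4-1: Q_total=7.00, C_total=10.00, V=0.70; Q4=3.50, Q1=3.50; dissipated=0.050
Op 2: CLOSE 5-1: Q_total=15.50, C_total=8.00, V=1.94; Q5=5.81, Q1=9.69; dissipated=10.209
Op 3: CLOSE 5-4: Q_total=9.31, C_total=8.00, V=1.16; Q5=3.49, Q4=5.82; dissipated=1.436
Op 4: GROUND 1: Q1=0; energy lost=9.385
Op 5: CLOSE 1-5: Q_total=3.49, C_total=8.00, V=0.44; Q1=2.18, Q5=1.31; dissipated=1.270
Final charges: Q1=2.18, Q2=10.00, Q3=12.00, Q4=5.82, Q5=1.31

Answer: 5.82 μC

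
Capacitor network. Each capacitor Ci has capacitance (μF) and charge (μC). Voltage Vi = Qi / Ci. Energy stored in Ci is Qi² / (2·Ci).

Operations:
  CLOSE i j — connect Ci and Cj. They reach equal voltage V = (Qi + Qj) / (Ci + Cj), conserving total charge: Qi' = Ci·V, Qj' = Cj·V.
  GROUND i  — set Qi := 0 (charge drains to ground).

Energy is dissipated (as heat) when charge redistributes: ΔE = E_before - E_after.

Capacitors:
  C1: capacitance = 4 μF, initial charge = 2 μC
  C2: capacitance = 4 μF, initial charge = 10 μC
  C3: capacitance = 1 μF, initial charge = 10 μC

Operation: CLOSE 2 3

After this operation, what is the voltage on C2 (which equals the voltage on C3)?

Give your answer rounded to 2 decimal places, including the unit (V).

Answer: 4.00 V

Derivation:
Initial: C1(4μF, Q=2μC, V=0.50V), C2(4μF, Q=10μC, V=2.50V), C3(1μF, Q=10μC, V=10.00V)
Op 1: CLOSE 2-3: Q_total=20.00, C_total=5.00, V=4.00; Q2=16.00, Q3=4.00; dissipated=22.500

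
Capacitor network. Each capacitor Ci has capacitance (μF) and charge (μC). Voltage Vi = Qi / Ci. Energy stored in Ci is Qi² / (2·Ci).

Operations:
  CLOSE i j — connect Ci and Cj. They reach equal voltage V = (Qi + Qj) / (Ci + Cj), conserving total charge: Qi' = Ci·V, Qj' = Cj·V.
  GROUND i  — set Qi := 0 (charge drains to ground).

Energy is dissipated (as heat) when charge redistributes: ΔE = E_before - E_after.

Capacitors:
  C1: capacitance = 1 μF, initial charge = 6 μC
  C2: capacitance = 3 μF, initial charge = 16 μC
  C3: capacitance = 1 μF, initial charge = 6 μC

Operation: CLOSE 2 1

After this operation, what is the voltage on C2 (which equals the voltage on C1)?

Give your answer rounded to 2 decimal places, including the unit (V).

Answer: 5.50 V

Derivation:
Initial: C1(1μF, Q=6μC, V=6.00V), C2(3μF, Q=16μC, V=5.33V), C3(1μF, Q=6μC, V=6.00V)
Op 1: CLOSE 2-1: Q_total=22.00, C_total=4.00, V=5.50; Q2=16.50, Q1=5.50; dissipated=0.167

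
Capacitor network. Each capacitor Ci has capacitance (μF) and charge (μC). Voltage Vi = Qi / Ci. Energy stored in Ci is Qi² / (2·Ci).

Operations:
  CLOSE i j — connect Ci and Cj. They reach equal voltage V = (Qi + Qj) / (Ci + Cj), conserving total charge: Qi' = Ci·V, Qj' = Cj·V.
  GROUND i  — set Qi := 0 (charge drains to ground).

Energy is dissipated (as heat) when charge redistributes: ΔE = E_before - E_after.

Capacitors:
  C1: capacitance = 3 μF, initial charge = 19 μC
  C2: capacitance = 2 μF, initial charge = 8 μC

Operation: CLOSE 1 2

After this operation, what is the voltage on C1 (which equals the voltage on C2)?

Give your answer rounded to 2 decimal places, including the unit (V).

Initial: C1(3μF, Q=19μC, V=6.33V), C2(2μF, Q=8μC, V=4.00V)
Op 1: CLOSE 1-2: Q_total=27.00, C_total=5.00, V=5.40; Q1=16.20, Q2=10.80; dissipated=3.267

Answer: 5.40 V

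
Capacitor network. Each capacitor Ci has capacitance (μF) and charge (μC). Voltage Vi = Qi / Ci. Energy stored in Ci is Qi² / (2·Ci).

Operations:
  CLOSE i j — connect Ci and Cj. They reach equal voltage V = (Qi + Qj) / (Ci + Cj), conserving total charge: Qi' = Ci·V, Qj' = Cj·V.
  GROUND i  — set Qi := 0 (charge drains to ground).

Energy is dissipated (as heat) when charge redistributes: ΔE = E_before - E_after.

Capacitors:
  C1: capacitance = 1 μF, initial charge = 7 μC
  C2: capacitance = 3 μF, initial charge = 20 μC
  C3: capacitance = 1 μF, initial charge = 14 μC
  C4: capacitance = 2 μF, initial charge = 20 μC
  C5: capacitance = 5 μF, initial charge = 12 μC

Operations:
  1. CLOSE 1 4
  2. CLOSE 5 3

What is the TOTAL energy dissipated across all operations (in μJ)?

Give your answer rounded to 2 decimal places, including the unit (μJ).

Answer: 59.07 μJ

Derivation:
Initial: C1(1μF, Q=7μC, V=7.00V), C2(3μF, Q=20μC, V=6.67V), C3(1μF, Q=14μC, V=14.00V), C4(2μF, Q=20μC, V=10.00V), C5(5μF, Q=12μC, V=2.40V)
Op 1: CLOSE 1-4: Q_total=27.00, C_total=3.00, V=9.00; Q1=9.00, Q4=18.00; dissipated=3.000
Op 2: CLOSE 5-3: Q_total=26.00, C_total=6.00, V=4.33; Q5=21.67, Q3=4.33; dissipated=56.067
Total dissipated: 59.067 μJ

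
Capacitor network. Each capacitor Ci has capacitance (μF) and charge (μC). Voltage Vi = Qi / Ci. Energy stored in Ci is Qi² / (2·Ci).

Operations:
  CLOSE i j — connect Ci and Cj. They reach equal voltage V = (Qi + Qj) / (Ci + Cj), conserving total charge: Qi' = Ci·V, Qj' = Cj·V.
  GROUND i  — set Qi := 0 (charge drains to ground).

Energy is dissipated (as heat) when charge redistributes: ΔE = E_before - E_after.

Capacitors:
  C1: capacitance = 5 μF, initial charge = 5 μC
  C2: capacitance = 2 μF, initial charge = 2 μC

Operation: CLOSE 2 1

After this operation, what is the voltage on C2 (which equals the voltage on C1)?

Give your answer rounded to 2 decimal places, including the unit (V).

Answer: 1.00 V

Derivation:
Initial: C1(5μF, Q=5μC, V=1.00V), C2(2μF, Q=2μC, V=1.00V)
Op 1: CLOSE 2-1: Q_total=7.00, C_total=7.00, V=1.00; Q2=2.00, Q1=5.00; dissipated=0.000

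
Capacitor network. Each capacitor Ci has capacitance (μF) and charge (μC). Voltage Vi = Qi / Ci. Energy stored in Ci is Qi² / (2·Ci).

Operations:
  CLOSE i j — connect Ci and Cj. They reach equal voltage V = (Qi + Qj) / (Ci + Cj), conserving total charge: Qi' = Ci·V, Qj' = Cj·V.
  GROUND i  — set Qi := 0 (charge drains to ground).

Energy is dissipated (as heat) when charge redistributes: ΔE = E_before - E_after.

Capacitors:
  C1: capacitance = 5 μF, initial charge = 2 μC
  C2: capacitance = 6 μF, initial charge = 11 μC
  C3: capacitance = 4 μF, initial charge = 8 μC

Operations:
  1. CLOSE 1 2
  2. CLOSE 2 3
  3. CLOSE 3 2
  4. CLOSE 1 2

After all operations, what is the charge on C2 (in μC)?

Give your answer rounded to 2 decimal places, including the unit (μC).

Answer: 8.16 μC

Derivation:
Initial: C1(5μF, Q=2μC, V=0.40V), C2(6μF, Q=11μC, V=1.83V), C3(4μF, Q=8μC, V=2.00V)
Op 1: CLOSE 1-2: Q_total=13.00, C_total=11.00, V=1.18; Q1=5.91, Q2=7.09; dissipated=2.802
Op 2: CLOSE 2-3: Q_total=15.09, C_total=10.00, V=1.51; Q2=9.05, Q3=6.04; dissipated=0.803
Op 3: CLOSE 3-2: Q_total=15.09, C_total=10.00, V=1.51; Q3=6.04, Q2=9.05; dissipated=0.000
Op 4: CLOSE 1-2: Q_total=14.96, C_total=11.00, V=1.36; Q1=6.80, Q2=8.16; dissipated=0.146
Final charges: Q1=6.80, Q2=8.16, Q3=6.04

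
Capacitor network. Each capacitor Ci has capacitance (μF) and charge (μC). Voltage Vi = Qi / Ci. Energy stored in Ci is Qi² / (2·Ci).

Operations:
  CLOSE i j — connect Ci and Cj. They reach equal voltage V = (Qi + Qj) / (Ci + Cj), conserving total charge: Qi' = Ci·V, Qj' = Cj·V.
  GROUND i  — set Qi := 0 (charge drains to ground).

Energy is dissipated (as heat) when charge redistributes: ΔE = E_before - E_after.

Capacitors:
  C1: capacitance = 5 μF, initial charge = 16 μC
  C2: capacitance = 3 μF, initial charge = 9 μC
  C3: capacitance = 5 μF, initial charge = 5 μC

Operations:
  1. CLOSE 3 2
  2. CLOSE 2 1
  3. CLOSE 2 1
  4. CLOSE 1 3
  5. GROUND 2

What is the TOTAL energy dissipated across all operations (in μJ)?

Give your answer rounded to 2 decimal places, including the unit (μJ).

Answer: 17.33 μJ

Derivation:
Initial: C1(5μF, Q=16μC, V=3.20V), C2(3μF, Q=9μC, V=3.00V), C3(5μF, Q=5μC, V=1.00V)
Op 1: CLOSE 3-2: Q_total=14.00, C_total=8.00, V=1.75; Q3=8.75, Q2=5.25; dissipated=3.750
Op 2: CLOSE 2-1: Q_total=21.25, C_total=8.00, V=2.66; Q2=7.97, Q1=13.28; dissipated=1.971
Op 3: CLOSE 2-1: Q_total=21.25, C_total=8.00, V=2.66; Q2=7.97, Q1=13.28; dissipated=0.000
Op 4: CLOSE 1-3: Q_total=22.03, C_total=10.00, V=2.20; Q1=11.02, Q3=11.02; dissipated=1.027
Op 5: GROUND 2: Q2=0; energy lost=10.583
Total dissipated: 17.331 μJ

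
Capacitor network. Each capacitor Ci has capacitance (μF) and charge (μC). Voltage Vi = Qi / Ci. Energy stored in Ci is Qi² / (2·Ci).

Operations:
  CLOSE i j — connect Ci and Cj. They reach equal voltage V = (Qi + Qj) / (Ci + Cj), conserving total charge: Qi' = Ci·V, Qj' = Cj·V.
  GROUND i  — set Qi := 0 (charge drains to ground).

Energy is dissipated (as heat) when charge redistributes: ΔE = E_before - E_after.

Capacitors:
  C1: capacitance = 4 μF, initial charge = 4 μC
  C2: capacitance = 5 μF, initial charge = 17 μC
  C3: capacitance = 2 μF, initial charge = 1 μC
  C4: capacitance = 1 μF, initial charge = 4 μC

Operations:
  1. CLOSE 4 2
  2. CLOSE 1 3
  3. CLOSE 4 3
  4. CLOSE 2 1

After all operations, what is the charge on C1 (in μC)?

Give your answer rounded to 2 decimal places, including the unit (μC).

Initial: C1(4μF, Q=4μC, V=1.00V), C2(5μF, Q=17μC, V=3.40V), C3(2μF, Q=1μC, V=0.50V), C4(1μF, Q=4μC, V=4.00V)
Op 1: CLOSE 4-2: Q_total=21.00, C_total=6.00, V=3.50; Q4=3.50, Q2=17.50; dissipated=0.150
Op 2: CLOSE 1-3: Q_total=5.00, C_total=6.00, V=0.83; Q1=3.33, Q3=1.67; dissipated=0.167
Op 3: CLOSE 4-3: Q_total=5.17, C_total=3.00, V=1.72; Q4=1.72, Q3=3.44; dissipated=2.370
Op 4: CLOSE 2-1: Q_total=20.83, C_total=9.00, V=2.31; Q2=11.57, Q1=9.26; dissipated=7.901
Final charges: Q1=9.26, Q2=11.57, Q3=3.44, Q4=1.72

Answer: 9.26 μC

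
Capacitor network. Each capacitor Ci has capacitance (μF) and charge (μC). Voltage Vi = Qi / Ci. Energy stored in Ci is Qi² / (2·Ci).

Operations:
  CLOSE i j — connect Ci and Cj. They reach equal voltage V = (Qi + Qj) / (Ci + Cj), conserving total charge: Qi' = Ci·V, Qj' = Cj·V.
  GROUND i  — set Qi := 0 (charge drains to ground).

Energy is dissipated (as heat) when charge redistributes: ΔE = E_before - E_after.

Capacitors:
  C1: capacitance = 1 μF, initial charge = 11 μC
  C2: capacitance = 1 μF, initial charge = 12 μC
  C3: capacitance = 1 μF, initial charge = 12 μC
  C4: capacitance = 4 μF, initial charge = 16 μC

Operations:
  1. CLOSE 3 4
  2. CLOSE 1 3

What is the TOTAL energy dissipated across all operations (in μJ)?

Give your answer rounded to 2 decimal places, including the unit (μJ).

Answer: 32.89 μJ

Derivation:
Initial: C1(1μF, Q=11μC, V=11.00V), C2(1μF, Q=12μC, V=12.00V), C3(1μF, Q=12μC, V=12.00V), C4(4μF, Q=16μC, V=4.00V)
Op 1: CLOSE 3-4: Q_total=28.00, C_total=5.00, V=5.60; Q3=5.60, Q4=22.40; dissipated=25.600
Op 2: CLOSE 1-3: Q_total=16.60, C_total=2.00, V=8.30; Q1=8.30, Q3=8.30; dissipated=7.290
Total dissipated: 32.890 μJ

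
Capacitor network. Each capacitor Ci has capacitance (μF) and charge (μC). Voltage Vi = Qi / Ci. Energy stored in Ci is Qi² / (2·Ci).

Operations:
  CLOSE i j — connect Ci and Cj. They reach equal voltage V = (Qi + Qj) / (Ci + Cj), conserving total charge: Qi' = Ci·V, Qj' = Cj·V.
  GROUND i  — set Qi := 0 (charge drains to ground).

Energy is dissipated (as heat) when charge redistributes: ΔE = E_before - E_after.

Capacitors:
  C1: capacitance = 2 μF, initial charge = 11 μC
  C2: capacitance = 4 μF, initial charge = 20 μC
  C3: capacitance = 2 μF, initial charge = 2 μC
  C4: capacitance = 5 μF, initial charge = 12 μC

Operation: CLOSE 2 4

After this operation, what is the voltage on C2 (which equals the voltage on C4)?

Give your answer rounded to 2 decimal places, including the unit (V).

Answer: 3.56 V

Derivation:
Initial: C1(2μF, Q=11μC, V=5.50V), C2(4μF, Q=20μC, V=5.00V), C3(2μF, Q=2μC, V=1.00V), C4(5μF, Q=12μC, V=2.40V)
Op 1: CLOSE 2-4: Q_total=32.00, C_total=9.00, V=3.56; Q2=14.22, Q4=17.78; dissipated=7.511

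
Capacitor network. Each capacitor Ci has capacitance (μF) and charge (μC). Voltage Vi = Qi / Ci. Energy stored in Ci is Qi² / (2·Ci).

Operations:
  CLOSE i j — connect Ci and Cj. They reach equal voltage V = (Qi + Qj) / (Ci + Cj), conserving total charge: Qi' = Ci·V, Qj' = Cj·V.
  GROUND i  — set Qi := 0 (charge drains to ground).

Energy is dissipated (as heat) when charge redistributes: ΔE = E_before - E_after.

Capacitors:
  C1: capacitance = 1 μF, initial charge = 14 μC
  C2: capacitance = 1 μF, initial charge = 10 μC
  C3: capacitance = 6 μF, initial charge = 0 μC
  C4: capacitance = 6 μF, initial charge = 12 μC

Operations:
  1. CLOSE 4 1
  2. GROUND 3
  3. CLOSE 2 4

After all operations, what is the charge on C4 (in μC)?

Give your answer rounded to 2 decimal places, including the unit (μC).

Initial: C1(1μF, Q=14μC, V=14.00V), C2(1μF, Q=10μC, V=10.00V), C3(6μF, Q=0μC, V=0.00V), C4(6μF, Q=12μC, V=2.00V)
Op 1: CLOSE 4-1: Q_total=26.00, C_total=7.00, V=3.71; Q4=22.29, Q1=3.71; dissipated=61.714
Op 2: GROUND 3: Q3=0; energy lost=0.000
Op 3: CLOSE 2-4: Q_total=32.29, C_total=7.00, V=4.61; Q2=4.61, Q4=27.67; dissipated=16.933
Final charges: Q1=3.71, Q2=4.61, Q3=0.00, Q4=27.67

Answer: 27.67 μC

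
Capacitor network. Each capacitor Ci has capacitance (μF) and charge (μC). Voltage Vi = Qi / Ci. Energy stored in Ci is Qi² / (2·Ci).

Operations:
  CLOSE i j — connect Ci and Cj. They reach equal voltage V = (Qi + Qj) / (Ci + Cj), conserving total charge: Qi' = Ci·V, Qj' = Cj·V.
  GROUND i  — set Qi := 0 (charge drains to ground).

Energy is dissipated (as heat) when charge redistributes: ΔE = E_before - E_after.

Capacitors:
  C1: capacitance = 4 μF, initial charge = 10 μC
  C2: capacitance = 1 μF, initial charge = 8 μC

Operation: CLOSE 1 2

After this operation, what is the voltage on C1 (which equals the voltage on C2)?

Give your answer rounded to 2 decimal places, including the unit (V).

Initial: C1(4μF, Q=10μC, V=2.50V), C2(1μF, Q=8μC, V=8.00V)
Op 1: CLOSE 1-2: Q_total=18.00, C_total=5.00, V=3.60; Q1=14.40, Q2=3.60; dissipated=12.100

Answer: 3.60 V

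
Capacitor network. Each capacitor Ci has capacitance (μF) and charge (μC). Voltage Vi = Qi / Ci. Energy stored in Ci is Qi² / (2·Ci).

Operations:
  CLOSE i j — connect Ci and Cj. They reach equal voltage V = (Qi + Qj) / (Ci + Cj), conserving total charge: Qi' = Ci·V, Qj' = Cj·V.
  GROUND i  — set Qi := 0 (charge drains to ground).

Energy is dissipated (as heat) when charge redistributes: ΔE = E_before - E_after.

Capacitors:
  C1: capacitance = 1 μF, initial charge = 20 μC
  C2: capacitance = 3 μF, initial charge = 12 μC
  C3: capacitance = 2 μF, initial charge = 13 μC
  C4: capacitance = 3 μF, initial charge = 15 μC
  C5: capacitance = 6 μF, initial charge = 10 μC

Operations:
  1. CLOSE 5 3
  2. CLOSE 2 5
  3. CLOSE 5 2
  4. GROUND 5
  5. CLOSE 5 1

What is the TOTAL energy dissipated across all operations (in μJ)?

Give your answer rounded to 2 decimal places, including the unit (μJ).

Answer: 221.90 μJ

Derivation:
Initial: C1(1μF, Q=20μC, V=20.00V), C2(3μF, Q=12μC, V=4.00V), C3(2μF, Q=13μC, V=6.50V), C4(3μF, Q=15μC, V=5.00V), C5(6μF, Q=10μC, V=1.67V)
Op 1: CLOSE 5-3: Q_total=23.00, C_total=8.00, V=2.88; Q5=17.25, Q3=5.75; dissipated=17.521
Op 2: CLOSE 2-5: Q_total=29.25, C_total=9.00, V=3.25; Q2=9.75, Q5=19.50; dissipated=1.266
Op 3: CLOSE 5-2: Q_total=29.25, C_total=9.00, V=3.25; Q5=19.50, Q2=9.75; dissipated=0.000
Op 4: GROUND 5: Q5=0; energy lost=31.688
Op 5: CLOSE 5-1: Q_total=20.00, C_total=7.00, V=2.86; Q5=17.14, Q1=2.86; dissipated=171.429
Total dissipated: 221.903 μJ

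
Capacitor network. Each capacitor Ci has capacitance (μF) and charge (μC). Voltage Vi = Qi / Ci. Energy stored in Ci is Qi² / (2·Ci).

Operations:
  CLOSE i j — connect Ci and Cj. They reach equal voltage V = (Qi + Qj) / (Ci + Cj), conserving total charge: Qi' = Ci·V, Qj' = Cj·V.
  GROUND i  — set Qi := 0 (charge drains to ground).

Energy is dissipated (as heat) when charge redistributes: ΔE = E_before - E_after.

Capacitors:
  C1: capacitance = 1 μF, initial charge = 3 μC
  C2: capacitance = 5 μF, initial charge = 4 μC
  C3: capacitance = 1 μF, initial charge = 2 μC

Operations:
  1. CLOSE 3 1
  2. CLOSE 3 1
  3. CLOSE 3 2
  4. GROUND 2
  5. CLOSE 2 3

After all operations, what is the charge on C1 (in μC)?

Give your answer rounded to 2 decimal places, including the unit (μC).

Answer: 2.50 μC

Derivation:
Initial: C1(1μF, Q=3μC, V=3.00V), C2(5μF, Q=4μC, V=0.80V), C3(1μF, Q=2μC, V=2.00V)
Op 1: CLOSE 3-1: Q_total=5.00, C_total=2.00, V=2.50; Q3=2.50, Q1=2.50; dissipated=0.250
Op 2: CLOSE 3-1: Q_total=5.00, C_total=2.00, V=2.50; Q3=2.50, Q1=2.50; dissipated=0.000
Op 3: CLOSE 3-2: Q_total=6.50, C_total=6.00, V=1.08; Q3=1.08, Q2=5.42; dissipated=1.204
Op 4: GROUND 2: Q2=0; energy lost=2.934
Op 5: CLOSE 2-3: Q_total=1.08, C_total=6.00, V=0.18; Q2=0.90, Q3=0.18; dissipated=0.489
Final charges: Q1=2.50, Q2=0.90, Q3=0.18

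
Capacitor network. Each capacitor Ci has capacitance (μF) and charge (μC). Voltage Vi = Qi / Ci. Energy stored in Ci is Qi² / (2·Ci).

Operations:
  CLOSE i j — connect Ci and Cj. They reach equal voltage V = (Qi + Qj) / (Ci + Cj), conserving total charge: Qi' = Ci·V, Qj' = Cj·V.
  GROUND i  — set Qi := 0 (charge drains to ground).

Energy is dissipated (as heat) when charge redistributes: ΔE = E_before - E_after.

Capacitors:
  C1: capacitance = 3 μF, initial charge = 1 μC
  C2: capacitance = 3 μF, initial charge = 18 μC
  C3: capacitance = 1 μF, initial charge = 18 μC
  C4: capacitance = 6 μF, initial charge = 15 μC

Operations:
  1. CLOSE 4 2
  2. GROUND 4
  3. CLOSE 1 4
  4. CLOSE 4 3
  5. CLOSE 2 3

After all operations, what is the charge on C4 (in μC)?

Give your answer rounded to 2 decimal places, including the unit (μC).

Answer: 16.00 μC

Derivation:
Initial: C1(3μF, Q=1μC, V=0.33V), C2(3μF, Q=18μC, V=6.00V), C3(1μF, Q=18μC, V=18.00V), C4(6μF, Q=15μC, V=2.50V)
Op 1: CLOSE 4-2: Q_total=33.00, C_total=9.00, V=3.67; Q4=22.00, Q2=11.00; dissipated=12.250
Op 2: GROUND 4: Q4=0; energy lost=40.333
Op 3: CLOSE 1-4: Q_total=1.00, C_total=9.00, V=0.11; Q1=0.33, Q4=0.67; dissipated=0.111
Op 4: CLOSE 4-3: Q_total=18.67, C_total=7.00, V=2.67; Q4=16.00, Q3=2.67; dissipated=137.148
Op 5: CLOSE 2-3: Q_total=13.67, C_total=4.00, V=3.42; Q2=10.25, Q3=3.42; dissipated=0.375
Final charges: Q1=0.33, Q2=10.25, Q3=3.42, Q4=16.00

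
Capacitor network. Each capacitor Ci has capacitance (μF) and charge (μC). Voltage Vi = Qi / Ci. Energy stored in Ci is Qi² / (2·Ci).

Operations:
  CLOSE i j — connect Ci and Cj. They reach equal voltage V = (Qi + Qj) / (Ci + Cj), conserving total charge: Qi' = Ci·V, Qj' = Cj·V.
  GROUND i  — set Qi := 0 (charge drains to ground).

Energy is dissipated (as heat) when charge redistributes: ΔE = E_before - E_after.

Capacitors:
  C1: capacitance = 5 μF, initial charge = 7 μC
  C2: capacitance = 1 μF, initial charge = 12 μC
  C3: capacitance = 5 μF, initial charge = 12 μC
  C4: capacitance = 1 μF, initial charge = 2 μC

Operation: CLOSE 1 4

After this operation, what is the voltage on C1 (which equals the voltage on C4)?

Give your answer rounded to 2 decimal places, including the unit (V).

Answer: 1.50 V

Derivation:
Initial: C1(5μF, Q=7μC, V=1.40V), C2(1μF, Q=12μC, V=12.00V), C3(5μF, Q=12μC, V=2.40V), C4(1μF, Q=2μC, V=2.00V)
Op 1: CLOSE 1-4: Q_total=9.00, C_total=6.00, V=1.50; Q1=7.50, Q4=1.50; dissipated=0.150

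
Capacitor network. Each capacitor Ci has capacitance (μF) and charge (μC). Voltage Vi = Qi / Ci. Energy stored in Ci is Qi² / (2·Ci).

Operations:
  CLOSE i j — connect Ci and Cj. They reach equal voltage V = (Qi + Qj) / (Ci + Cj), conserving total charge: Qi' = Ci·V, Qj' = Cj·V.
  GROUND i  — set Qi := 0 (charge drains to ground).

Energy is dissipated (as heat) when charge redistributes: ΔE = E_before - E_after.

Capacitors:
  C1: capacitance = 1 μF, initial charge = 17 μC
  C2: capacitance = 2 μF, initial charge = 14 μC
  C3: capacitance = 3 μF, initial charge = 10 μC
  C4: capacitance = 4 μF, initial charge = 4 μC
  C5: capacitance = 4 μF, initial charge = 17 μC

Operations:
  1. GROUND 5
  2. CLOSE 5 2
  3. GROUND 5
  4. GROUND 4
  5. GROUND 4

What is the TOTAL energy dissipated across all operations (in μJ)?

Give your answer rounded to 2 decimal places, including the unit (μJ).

Answer: 81.68 μJ

Derivation:
Initial: C1(1μF, Q=17μC, V=17.00V), C2(2μF, Q=14μC, V=7.00V), C3(3μF, Q=10μC, V=3.33V), C4(4μF, Q=4μC, V=1.00V), C5(4μF, Q=17μC, V=4.25V)
Op 1: GROUND 5: Q5=0; energy lost=36.125
Op 2: CLOSE 5-2: Q_total=14.00, C_total=6.00, V=2.33; Q5=9.33, Q2=4.67; dissipated=32.667
Op 3: GROUND 5: Q5=0; energy lost=10.889
Op 4: GROUND 4: Q4=0; energy lost=2.000
Op 5: GROUND 4: Q4=0; energy lost=0.000
Total dissipated: 81.681 μJ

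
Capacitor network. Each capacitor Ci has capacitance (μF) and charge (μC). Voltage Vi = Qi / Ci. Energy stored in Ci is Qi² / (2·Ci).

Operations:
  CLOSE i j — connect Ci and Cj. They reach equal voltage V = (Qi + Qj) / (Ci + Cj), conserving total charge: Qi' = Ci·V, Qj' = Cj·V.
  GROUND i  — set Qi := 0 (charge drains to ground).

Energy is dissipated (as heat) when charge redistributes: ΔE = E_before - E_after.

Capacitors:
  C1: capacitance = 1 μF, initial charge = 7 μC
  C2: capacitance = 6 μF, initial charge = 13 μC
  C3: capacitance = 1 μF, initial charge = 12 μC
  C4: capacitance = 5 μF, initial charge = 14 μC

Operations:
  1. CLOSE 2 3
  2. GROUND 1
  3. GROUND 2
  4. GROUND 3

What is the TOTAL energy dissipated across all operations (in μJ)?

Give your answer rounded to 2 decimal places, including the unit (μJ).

Answer: 110.58 μJ

Derivation:
Initial: C1(1μF, Q=7μC, V=7.00V), C2(6μF, Q=13μC, V=2.17V), C3(1μF, Q=12μC, V=12.00V), C4(5μF, Q=14μC, V=2.80V)
Op 1: CLOSE 2-3: Q_total=25.00, C_total=7.00, V=3.57; Q2=21.43, Q3=3.57; dissipated=41.440
Op 2: GROUND 1: Q1=0; energy lost=24.500
Op 3: GROUND 2: Q2=0; energy lost=38.265
Op 4: GROUND 3: Q3=0; energy lost=6.378
Total dissipated: 110.583 μJ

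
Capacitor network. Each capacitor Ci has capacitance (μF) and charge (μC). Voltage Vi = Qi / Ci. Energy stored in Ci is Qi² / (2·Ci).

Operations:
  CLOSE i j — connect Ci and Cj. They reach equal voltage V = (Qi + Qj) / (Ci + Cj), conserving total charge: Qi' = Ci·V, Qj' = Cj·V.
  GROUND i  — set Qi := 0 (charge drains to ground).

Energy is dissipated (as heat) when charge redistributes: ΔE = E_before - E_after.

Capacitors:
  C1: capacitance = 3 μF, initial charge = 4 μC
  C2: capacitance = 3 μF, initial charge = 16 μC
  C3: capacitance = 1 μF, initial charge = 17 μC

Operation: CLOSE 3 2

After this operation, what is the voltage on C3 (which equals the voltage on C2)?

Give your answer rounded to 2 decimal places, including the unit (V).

Answer: 8.25 V

Derivation:
Initial: C1(3μF, Q=4μC, V=1.33V), C2(3μF, Q=16μC, V=5.33V), C3(1μF, Q=17μC, V=17.00V)
Op 1: CLOSE 3-2: Q_total=33.00, C_total=4.00, V=8.25; Q3=8.25, Q2=24.75; dissipated=51.042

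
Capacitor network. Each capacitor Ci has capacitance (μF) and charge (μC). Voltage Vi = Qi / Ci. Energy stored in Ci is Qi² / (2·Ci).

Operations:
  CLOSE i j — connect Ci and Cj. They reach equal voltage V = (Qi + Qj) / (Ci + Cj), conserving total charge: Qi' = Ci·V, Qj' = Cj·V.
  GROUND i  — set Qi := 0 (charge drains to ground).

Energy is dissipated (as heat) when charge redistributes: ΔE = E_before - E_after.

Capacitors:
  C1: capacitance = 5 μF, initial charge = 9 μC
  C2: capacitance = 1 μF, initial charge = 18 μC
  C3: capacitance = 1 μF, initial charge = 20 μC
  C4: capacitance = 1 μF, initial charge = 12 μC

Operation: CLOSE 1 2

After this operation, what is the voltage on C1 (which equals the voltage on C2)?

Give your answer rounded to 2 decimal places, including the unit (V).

Answer: 4.50 V

Derivation:
Initial: C1(5μF, Q=9μC, V=1.80V), C2(1μF, Q=18μC, V=18.00V), C3(1μF, Q=20μC, V=20.00V), C4(1μF, Q=12μC, V=12.00V)
Op 1: CLOSE 1-2: Q_total=27.00, C_total=6.00, V=4.50; Q1=22.50, Q2=4.50; dissipated=109.350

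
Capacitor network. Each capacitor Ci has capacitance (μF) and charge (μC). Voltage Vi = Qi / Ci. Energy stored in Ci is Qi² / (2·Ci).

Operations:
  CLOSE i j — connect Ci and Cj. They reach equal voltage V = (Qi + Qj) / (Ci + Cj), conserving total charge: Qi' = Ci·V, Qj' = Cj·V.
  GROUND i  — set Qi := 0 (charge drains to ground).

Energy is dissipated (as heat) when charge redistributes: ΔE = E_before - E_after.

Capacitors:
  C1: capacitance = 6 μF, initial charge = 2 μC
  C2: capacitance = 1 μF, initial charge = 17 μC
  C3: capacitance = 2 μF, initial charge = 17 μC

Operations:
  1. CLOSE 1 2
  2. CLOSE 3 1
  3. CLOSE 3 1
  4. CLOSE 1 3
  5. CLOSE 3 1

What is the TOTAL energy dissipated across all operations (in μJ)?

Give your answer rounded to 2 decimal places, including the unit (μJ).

Answer: 144.15 μJ

Derivation:
Initial: C1(6μF, Q=2μC, V=0.33V), C2(1μF, Q=17μC, V=17.00V), C3(2μF, Q=17μC, V=8.50V)
Op 1: CLOSE 1-2: Q_total=19.00, C_total=7.00, V=2.71; Q1=16.29, Q2=2.71; dissipated=119.048
Op 2: CLOSE 3-1: Q_total=33.29, C_total=8.00, V=4.16; Q3=8.32, Q1=24.96; dissipated=25.106
Op 3: CLOSE 3-1: Q_total=33.29, C_total=8.00, V=4.16; Q3=8.32, Q1=24.96; dissipated=0.000
Op 4: CLOSE 1-3: Q_total=33.29, C_total=8.00, V=4.16; Q1=24.96, Q3=8.32; dissipated=0.000
Op 5: CLOSE 3-1: Q_total=33.29, C_total=8.00, V=4.16; Q3=8.32, Q1=24.96; dissipated=0.000
Total dissipated: 144.153 μJ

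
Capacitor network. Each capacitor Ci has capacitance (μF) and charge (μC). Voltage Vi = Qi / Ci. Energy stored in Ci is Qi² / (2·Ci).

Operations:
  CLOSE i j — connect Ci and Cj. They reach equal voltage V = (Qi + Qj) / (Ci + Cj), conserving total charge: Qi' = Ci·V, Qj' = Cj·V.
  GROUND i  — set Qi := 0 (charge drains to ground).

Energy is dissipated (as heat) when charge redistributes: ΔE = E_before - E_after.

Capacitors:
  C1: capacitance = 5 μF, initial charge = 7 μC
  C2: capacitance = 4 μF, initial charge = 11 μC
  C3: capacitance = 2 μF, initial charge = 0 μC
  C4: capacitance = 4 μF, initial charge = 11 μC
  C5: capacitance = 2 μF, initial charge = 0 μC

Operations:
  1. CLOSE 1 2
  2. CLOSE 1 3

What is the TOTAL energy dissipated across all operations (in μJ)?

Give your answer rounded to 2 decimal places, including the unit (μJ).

Initial: C1(5μF, Q=7μC, V=1.40V), C2(4μF, Q=11μC, V=2.75V), C3(2μF, Q=0μC, V=0.00V), C4(4μF, Q=11μC, V=2.75V), C5(2μF, Q=0μC, V=0.00V)
Op 1: CLOSE 1-2: Q_total=18.00, C_total=9.00, V=2.00; Q1=10.00, Q2=8.00; dissipated=2.025
Op 2: CLOSE 1-3: Q_total=10.00, C_total=7.00, V=1.43; Q1=7.14, Q3=2.86; dissipated=2.857
Total dissipated: 4.882 μJ

Answer: 4.88 μJ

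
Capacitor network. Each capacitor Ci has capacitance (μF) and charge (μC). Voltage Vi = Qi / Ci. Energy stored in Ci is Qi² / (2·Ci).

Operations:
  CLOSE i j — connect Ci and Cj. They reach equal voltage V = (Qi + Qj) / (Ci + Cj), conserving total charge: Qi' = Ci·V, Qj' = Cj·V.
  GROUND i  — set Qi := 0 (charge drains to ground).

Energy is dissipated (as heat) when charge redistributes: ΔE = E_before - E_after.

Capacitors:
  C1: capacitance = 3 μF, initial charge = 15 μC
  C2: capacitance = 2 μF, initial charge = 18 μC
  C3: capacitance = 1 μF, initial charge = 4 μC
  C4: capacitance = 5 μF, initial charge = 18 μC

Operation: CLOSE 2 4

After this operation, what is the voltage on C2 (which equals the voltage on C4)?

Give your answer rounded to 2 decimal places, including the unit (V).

Initial: C1(3μF, Q=15μC, V=5.00V), C2(2μF, Q=18μC, V=9.00V), C3(1μF, Q=4μC, V=4.00V), C4(5μF, Q=18μC, V=3.60V)
Op 1: CLOSE 2-4: Q_total=36.00, C_total=7.00, V=5.14; Q2=10.29, Q4=25.71; dissipated=20.829

Answer: 5.14 V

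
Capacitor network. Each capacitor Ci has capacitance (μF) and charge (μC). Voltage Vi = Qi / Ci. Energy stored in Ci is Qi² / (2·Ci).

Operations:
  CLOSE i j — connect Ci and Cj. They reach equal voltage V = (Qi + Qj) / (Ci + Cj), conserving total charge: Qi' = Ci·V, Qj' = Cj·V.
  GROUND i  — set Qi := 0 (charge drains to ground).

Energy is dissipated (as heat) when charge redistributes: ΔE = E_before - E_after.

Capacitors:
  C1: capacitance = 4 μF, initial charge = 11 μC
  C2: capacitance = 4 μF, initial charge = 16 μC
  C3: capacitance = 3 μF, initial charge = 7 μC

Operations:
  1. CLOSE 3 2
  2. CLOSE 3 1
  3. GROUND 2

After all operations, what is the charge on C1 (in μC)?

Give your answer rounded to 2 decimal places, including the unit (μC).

Initial: C1(4μF, Q=11μC, V=2.75V), C2(4μF, Q=16μC, V=4.00V), C3(3μF, Q=7μC, V=2.33V)
Op 1: CLOSE 3-2: Q_total=23.00, C_total=7.00, V=3.29; Q3=9.86, Q2=13.14; dissipated=2.381
Op 2: CLOSE 3-1: Q_total=20.86, C_total=7.00, V=2.98; Q3=8.94, Q1=11.92; dissipated=0.246
Op 3: GROUND 2: Q2=0; energy lost=21.592
Final charges: Q1=11.92, Q2=0.00, Q3=8.94

Answer: 11.92 μC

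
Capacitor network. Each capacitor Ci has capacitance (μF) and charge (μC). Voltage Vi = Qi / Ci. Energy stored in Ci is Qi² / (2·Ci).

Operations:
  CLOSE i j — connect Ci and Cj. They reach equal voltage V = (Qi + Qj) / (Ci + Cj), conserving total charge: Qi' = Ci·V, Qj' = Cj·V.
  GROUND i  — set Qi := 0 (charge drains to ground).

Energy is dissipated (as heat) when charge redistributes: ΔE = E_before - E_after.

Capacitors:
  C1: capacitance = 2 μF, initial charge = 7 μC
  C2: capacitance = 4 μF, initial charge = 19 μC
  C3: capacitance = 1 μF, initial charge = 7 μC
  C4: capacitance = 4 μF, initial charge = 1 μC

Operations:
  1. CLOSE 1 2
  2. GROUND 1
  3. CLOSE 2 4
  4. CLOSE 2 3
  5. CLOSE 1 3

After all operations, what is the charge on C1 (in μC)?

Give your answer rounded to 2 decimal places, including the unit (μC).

Initial: C1(2μF, Q=7μC, V=3.50V), C2(4μF, Q=19μC, V=4.75V), C3(1μF, Q=7μC, V=7.00V), C4(4μF, Q=1μC, V=0.25V)
Op 1: CLOSE 1-2: Q_total=26.00, C_total=6.00, V=4.33; Q1=8.67, Q2=17.33; dissipated=1.042
Op 2: GROUND 1: Q1=0; energy lost=18.778
Op 3: CLOSE 2-4: Q_total=18.33, C_total=8.00, V=2.29; Q2=9.17, Q4=9.17; dissipated=16.674
Op 4: CLOSE 2-3: Q_total=16.17, C_total=5.00, V=3.23; Q2=12.93, Q3=3.23; dissipated=8.867
Op 5: CLOSE 1-3: Q_total=3.23, C_total=3.00, V=1.08; Q1=2.16, Q3=1.08; dissipated=3.485
Final charges: Q1=2.16, Q2=12.93, Q3=1.08, Q4=9.17

Answer: 2.16 μC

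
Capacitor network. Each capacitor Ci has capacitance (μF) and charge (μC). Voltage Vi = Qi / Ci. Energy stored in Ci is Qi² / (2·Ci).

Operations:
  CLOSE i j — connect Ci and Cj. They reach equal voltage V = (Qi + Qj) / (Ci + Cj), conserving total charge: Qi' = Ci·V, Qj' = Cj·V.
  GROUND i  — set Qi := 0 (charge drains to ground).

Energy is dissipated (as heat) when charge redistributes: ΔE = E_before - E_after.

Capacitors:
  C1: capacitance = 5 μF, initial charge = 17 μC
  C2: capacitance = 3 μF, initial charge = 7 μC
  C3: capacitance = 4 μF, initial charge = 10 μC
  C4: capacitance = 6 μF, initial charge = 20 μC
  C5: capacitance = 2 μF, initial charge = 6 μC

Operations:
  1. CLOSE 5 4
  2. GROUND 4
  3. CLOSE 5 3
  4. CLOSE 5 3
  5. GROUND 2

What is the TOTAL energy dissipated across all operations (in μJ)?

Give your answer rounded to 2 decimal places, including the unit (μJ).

Answer: 40.31 μJ

Derivation:
Initial: C1(5μF, Q=17μC, V=3.40V), C2(3μF, Q=7μC, V=2.33V), C3(4μF, Q=10μC, V=2.50V), C4(6μF, Q=20μC, V=3.33V), C5(2μF, Q=6μC, V=3.00V)
Op 1: CLOSE 5-4: Q_total=26.00, C_total=8.00, V=3.25; Q5=6.50, Q4=19.50; dissipated=0.083
Op 2: GROUND 4: Q4=0; energy lost=31.688
Op 3: CLOSE 5-3: Q_total=16.50, C_total=6.00, V=2.75; Q5=5.50, Q3=11.00; dissipated=0.375
Op 4: CLOSE 5-3: Q_total=16.50, C_total=6.00, V=2.75; Q5=5.50, Q3=11.00; dissipated=0.000
Op 5: GROUND 2: Q2=0; energy lost=8.167
Total dissipated: 40.312 μJ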